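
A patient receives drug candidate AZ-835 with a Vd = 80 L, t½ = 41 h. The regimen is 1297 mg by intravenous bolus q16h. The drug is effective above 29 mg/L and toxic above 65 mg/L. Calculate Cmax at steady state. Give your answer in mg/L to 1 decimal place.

Over one 16-h interval, 16/41 ≈ 0.39024 half-lives elapse, leaving f ≈ 0.7630 of each dose.
Accumulation ratio R = 1/(1 − f) ≈ 1/0.2370 ≈ 4.2194.
Each bolus raises the concentration by D/Vd = 1297/80 ≈ 16.212 mg/L.
Steady-state peak Cmax,ss = C₀·R ≈ 16.212 × 4.2194 ≈ 68.405 mg/L.
Peak 68.4 mg/L vs MTC 65 mg/L: exceeds toxic threshold.

68.4 mg/L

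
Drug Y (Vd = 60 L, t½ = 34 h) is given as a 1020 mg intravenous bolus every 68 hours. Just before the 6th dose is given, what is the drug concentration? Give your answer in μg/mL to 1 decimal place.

5.7 μg/mL

f = (1/2)^(τ/t½) = (1/2)^(68/34) ≈ 0.2500.
C₀ = D/Vd = 1020/60 ≈ 17.000 μg/mL.
Before the 6th dose, 5 doses have been given. Superposition: Cmin = C₀·(f + f² + … + f^5).
≈ 17.000 × (0.2500 + 0.0625 + 0.0156 + 0.0039 + 0.0010) ≈ 17.000 × 0.3330 ≈ 5.661 μg/mL.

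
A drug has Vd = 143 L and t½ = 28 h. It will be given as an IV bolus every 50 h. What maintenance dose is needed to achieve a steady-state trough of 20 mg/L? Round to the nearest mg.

7001 mg

τ/t½ = 50/28 ≈ 1.7857, so f = (1/2)^(50/28) ≈ 0.290032.
Cmin,ss = (D/Vd)·f/(1−f), so D = Cmin,ss·Vd·(1−f)/f.
D = 20 × 143 × (1−f)/f ≈ 20 × 143 × 2.44790 ≈ 7000.99 mg.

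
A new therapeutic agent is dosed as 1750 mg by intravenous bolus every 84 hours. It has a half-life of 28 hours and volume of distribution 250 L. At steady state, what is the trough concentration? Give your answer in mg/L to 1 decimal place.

The dosing interval is 3 half-lives, so f = 2^(−3) = 0.125.
Accumulation ratio R = 1/(1 − f) = 1/0.875 = 8/7.
Single-dose peak C₀ = D/Vd = 1750/250 = 7 mg/L.
Steady-state peak Cmax,ss = C₀·R = 7 × 8/7 ≈ 8.000 mg/L.
Steady-state trough Cmin,ss = Cmax,ss·f ≈ 8.000 × 0.125 ≈ 1.000 mg/L.

1.0 mg/L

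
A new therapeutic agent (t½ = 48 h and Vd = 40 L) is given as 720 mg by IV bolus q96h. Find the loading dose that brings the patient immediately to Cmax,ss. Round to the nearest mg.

960 mg

f = (1/2)^(96/48) ≈ 0.250000; accumulation ratio R = 1/(1−f) ≈ 1.33333.
Loading dose to hit Cmax,ss on first dose: D_load = D_maint·R ≈ 720 × 1.33333 ≈ 960.00 mg.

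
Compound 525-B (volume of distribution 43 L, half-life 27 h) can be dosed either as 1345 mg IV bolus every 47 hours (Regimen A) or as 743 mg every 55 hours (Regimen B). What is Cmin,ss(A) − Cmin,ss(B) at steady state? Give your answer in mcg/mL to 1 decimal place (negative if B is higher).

Regimen A: f = (1/2)^(47/27) ≈ 0.2992; Cmin,ss = (1345/43)·f/(1−f) ≈ 13.354 mcg/mL.
Regimen B: f = (1/2)^(55/27) ≈ 0.2437; Cmin,ss = (743/43)·f/(1−f) ≈ 5.568 mcg/mL.
Difference ≈ 13.354 − 5.568 ≈ 7.786 mcg/mL.

7.8 mcg/mL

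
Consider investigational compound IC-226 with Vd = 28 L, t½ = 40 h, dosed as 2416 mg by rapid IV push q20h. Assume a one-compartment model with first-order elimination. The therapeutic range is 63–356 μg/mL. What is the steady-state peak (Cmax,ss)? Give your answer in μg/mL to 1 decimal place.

k = ln2/t½ = ln2/40 ≈ 0.017329 h⁻¹; fraction remaining f = e^(−kτ) = e^(−0.017329×20) ≈ 0.7071.
At steady state, accumulation factor R = 1/(1 − e^(−kτ)) ≈ 3.4141.
Single-dose peak C₀ = D/Vd = 2416/28 ≈ 86.286 μg/mL.
Steady-state peak Cmax,ss = C₀·R ≈ 86.286 × 3.4141 ≈ 294.589 μg/mL.
Peak 294.6 μg/mL vs MTC 356 μg/mL: below toxic threshold.

294.6 μg/mL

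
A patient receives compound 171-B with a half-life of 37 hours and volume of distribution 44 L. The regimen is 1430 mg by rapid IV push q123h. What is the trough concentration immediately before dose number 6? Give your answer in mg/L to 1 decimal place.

f = (1/2)^(τ/t½) = (1/2)^(123/37) ≈ 0.0998.
C₀ = D/Vd = 1430/44 ≈ 32.500 mg/L.
Before the 6th dose, 5 doses have been given. Superposition: Cmin = C₀·(f + f² + … + f^5).
≈ 32.500 × (0.0998 + 0.0100 + 0.0010 + 0.0001 + 0.0000) ≈ 32.500 × 0.1109 ≈ 3.604 mg/L.

3.6 mg/L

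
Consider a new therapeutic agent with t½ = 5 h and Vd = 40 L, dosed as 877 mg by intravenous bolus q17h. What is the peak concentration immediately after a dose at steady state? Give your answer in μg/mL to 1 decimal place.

τ/t½ = 17/5 ≈ 3.4, so fraction remaining f = (1/2)^(17/5) ≈ 0.0947.
Accumulation ratio R = 1/(1 − f) ≈ 1/0.9053 ≈ 1.1046.
Single-dose peak C₀ = D/Vd = 877/40 ≈ 21.925 μg/mL.
Steady-state peak Cmax,ss = C₀·R ≈ 21.925 × 1.1046 ≈ 24.218 μg/mL.

24.2 μg/mL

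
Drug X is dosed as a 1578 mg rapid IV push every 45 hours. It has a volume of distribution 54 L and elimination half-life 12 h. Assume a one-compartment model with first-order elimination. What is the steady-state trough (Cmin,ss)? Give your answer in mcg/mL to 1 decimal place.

τ/t½ = 45/12 ≈ 3.75, so fraction remaining f = (1/2)^(45/12) ≈ 0.0743.
Single-dose peak C₀ = D/Vd = 1578/54 ≈ 29.222 mcg/mL.
Steady-state trough Cmin,ss = C₀·f/(1−f) ≈ 29.222 × 0.0743/0.9257 ≈ 2.345 mcg/mL.

2.3 mcg/mL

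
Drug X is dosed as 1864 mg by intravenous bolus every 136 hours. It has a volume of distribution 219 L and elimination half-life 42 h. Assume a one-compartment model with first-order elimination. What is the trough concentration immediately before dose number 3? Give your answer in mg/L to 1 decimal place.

f = (1/2)^(τ/t½) = (1/2)^(136/42) ≈ 0.1060.
C₀ = D/Vd = 1864/219 ≈ 8.511 mg/L.
Before the 3rd dose, 2 doses have been given. Superposition: Cmin = C₀·(f + f²).
≈ 8.511 × (0.1060 + 0.0112) ≈ 8.511 × 0.1172 ≈ 0.997 mg/L.

1.0 mg/L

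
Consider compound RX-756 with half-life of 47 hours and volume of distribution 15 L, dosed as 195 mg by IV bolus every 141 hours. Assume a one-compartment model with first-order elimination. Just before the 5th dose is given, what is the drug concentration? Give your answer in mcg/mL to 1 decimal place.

f = (1/2)^(τ/t½) = (1/2)^(141/47) ≈ 0.1250.
C₀ = D/Vd = 195/15 ≈ 13.000 mcg/mL.
Before the 5th dose, 4 doses have been given. Superposition: Cmin = C₀·(f + f² + … + f^4).
≈ 13.000 × (0.1250 + 0.0156 + 0.0020 + 0.0002) ≈ 13.000 × 0.1428 ≈ 1.856 mcg/mL.

1.9 mcg/mL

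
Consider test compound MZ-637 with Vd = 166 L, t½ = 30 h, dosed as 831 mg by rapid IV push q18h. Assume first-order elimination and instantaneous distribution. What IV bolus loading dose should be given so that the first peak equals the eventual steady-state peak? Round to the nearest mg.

f = (1/2)^(18/30) ≈ 0.659754; accumulation ratio R = 1/(1−f) ≈ 2.93905.
Loading dose to hit Cmax,ss on first dose: D_load = D_maint·R ≈ 831 × 2.93905 ≈ 2442.35 mg.

2442 mg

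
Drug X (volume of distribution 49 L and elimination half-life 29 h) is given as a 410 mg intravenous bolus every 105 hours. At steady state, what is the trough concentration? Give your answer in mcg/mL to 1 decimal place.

0.7 mcg/mL

k = ln2/t½ = ln2/29 ≈ 0.023902 h⁻¹; fraction remaining f = e^(−kτ) = e^(−0.023902×105) ≈ 0.0813.
Accumulation ratio R = 1/(1 − f) ≈ 1/0.9187 ≈ 1.0885.
Single-dose peak C₀ = D/Vd = 410/49 ≈ 8.367 mcg/mL.
Cmax,ss = C₀/(1 − f) ≈ 8.367/0.9187 ≈ 9.107 mcg/mL.
One interval later, Cmin,ss = Cmax,ss·e^(−kτ) ≈ 9.107 × 0.0813 ≈ 0.740 mcg/mL.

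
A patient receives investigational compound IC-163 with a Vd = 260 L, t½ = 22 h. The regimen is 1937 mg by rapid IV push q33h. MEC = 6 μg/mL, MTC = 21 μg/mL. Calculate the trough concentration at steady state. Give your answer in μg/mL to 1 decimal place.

τ/t½ = 33/22 ≈ 1.5, so fraction remaining f = (1/2)^(33/22) ≈ 0.3536.
Single-dose peak C₀ = D/Vd = 1937/260 ≈ 7.450 μg/mL.
Steady-state trough Cmin,ss = C₀·f/(1−f) ≈ 7.450 × 0.3536/0.6464 ≈ 4.075 μg/mL.
Trough 4.1 μg/mL vs MEC 6 μg/mL: subtherapeutic.

4.1 μg/mL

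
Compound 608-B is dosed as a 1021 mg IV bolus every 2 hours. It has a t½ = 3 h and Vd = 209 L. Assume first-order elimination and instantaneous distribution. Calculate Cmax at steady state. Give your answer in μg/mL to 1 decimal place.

k = ln2/t½ = ln2/3 ≈ 0.231049 h⁻¹; fraction remaining f = e^(−kτ) = e^(−0.231049×2) ≈ 0.6300.
At steady state, accumulation factor R = 1/(1 − e^(−kτ)) ≈ 2.7027.
Each bolus raises the concentration by D/Vd = 1021/209 ≈ 4.885 μg/mL.
Cmax,ss = C₀/(1 − f) ≈ 4.885/0.3700 ≈ 13.203 μg/mL.

13.2 μg/mL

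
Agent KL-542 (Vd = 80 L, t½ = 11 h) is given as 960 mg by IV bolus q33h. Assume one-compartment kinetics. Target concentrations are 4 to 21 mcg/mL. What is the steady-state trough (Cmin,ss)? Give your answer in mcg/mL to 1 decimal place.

τ = 33 h = 3 half-lives, so f = (1/2)^3 = 0.125.
Accumulation ratio R = 1/(1 − f) = 1/0.875 = 8/7.
Single-dose peak C₀ = D/Vd = 960/80 = 12 mcg/mL.
Steady-state peak Cmax,ss = C₀·R = 12 × 8/7 ≈ 13.714 mcg/mL.
Steady-state trough Cmin,ss = Cmax,ss·f ≈ 13.714 × 0.125 ≈ 1.714 mcg/mL.
Trough 1.7 mcg/mL vs MEC 4 mcg/mL: subtherapeutic.

1.7 mcg/mL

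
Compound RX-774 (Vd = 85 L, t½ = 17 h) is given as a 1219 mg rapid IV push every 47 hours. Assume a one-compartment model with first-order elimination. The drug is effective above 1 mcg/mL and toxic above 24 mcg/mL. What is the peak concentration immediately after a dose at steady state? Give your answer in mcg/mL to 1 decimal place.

k = ln2/t½ = ln2/17 ≈ 0.040773 h⁻¹; fraction remaining f = e^(−kτ) = e^(−0.040773×47) ≈ 0.1471.
At steady state, accumulation factor R = 1/(1 − e^(−kτ)) ≈ 1.1725.
Single-dose peak C₀ = D/Vd = 1219/85 ≈ 14.341 mcg/mL.
Cmax,ss = C₀/(1 − f) ≈ 14.341/0.8529 ≈ 16.814 mcg/mL.
Peak 16.8 mcg/mL vs MTC 24 mcg/mL: below toxic threshold.

16.8 mcg/mL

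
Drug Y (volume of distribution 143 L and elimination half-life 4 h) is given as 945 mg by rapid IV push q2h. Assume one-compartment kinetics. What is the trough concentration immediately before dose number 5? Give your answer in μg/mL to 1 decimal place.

12.0 μg/mL

f = (1/2)^(τ/t½) = (1/2)^(2/4) ≈ 0.7071.
C₀ = D/Vd = 945/143 ≈ 6.608 μg/mL.
Before the 5th dose, 4 doses have been given. Superposition: Cmin = C₀·(f + f² + … + f^4).
≈ 6.608 × (0.7071 + 0.5000 + 0.3535 + 0.2500) ≈ 6.608 × 1.8106 ≈ 11.964 μg/mL.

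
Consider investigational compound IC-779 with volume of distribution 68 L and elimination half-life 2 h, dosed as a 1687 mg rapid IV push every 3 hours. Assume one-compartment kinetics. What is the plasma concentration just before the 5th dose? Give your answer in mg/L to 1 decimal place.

f = (1/2)^(τ/t½) = (1/2)^(3/2) ≈ 0.3536.
C₀ = D/Vd = 1687/68 ≈ 24.809 mg/L.
Before the 5th dose, 4 doses have been given. Superposition: Cmin = C₀·(f + f² + … + f^4).
≈ 24.809 × (0.3536 + 0.1250 + 0.0442 + 0.0156) ≈ 24.809 × 0.5384 ≈ 13.357 mg/L.

13.4 mg/L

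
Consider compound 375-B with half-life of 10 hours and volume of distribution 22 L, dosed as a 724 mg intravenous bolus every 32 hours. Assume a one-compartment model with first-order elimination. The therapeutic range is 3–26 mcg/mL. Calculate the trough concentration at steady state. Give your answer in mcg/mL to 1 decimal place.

4.0 mcg/mL

k = ln2/t½ = ln2/10 ≈ 0.069315 h⁻¹; fraction remaining f = e^(−kτ) = e^(−0.069315×32) ≈ 0.1088.
Single-dose peak C₀ = D/Vd = 724/22 ≈ 32.909 mcg/mL.
Steady-state trough Cmin,ss = C₀·f/(1−f) ≈ 32.909 × 0.1088/0.8912 ≈ 4.018 mcg/mL.
Trough 4.0 mcg/mL vs MEC 3 mcg/mL: adequate.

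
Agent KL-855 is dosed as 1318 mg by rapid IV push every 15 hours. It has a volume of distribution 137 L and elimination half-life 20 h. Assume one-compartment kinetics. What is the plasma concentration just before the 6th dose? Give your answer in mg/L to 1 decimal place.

13.1 mg/L

f = (1/2)^(τ/t½) = (1/2)^(15/20) ≈ 0.5946.
C₀ = D/Vd = 1318/137 ≈ 9.620 mg/L.
Before the 6th dose, 5 doses have been given. Superposition: Cmin = C₀·(f + f² + … + f^5).
≈ 9.620 × (0.5946 + 0.3535 + 0.2102 + 0.1250 + 0.0743) ≈ 9.620 × 1.3576 ≈ 13.060 mg/L.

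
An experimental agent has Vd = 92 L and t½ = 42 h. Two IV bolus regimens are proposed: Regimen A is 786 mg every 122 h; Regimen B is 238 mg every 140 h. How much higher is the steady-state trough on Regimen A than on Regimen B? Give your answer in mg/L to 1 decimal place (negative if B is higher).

Regimen A: f = (1/2)^(122/42) ≈ 0.1335; Cmin,ss = (786/92)·f/(1−f) ≈ 1.316 mg/L.
Regimen B: f = (1/2)^(140/42) ≈ 0.0992; Cmin,ss = (238/92)·f/(1−f) ≈ 0.285 mg/L.
Difference ≈ 1.316 − 0.285 ≈ 1.031 mg/L.

1.0 mg/L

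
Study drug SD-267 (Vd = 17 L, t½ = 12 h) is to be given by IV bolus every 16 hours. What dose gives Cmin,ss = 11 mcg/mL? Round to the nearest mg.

284 mg

τ/t½ = 16/12 ≈ 1.3333, so f = (1/2)^(16/12) ≈ 0.396850.
Cmin,ss = (D/Vd)·f/(1−f), so D = Cmin,ss·Vd·(1−f)/f.
D = 11 × 17 × (1−f)/f ≈ 11 × 17 × 1.51984 ≈ 284.21 mg.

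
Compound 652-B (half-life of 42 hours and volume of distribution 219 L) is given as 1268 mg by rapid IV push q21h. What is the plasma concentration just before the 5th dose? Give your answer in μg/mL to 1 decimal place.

10.5 μg/mL

f = (1/2)^(τ/t½) = (1/2)^(21/42) ≈ 0.7071.
C₀ = D/Vd = 1268/219 ≈ 5.790 μg/mL.
Before the 5th dose, 4 doses have been given. Superposition: Cmin = C₀·(f + f² + … + f^4).
≈ 5.790 × (0.7071 + 0.5000 + 0.3535 + 0.2500) ≈ 5.790 × 1.8106 ≈ 10.483 μg/mL.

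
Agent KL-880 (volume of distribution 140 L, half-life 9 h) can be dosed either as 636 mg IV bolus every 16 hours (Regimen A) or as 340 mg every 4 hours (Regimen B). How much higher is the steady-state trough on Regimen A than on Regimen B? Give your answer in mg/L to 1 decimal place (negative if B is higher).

-4.9 mg/L

Regimen A: f = (1/2)^(16/9) ≈ 0.2916; Cmin,ss = (636/140)·f/(1−f) ≈ 1.870 mg/L.
Regimen B: f = (1/2)^(4/9) ≈ 0.7349; Cmin,ss = (340/140)·f/(1−f) ≈ 6.732 mg/L.
Difference ≈ 1.870 − 6.732 ≈ -4.862 mg/L.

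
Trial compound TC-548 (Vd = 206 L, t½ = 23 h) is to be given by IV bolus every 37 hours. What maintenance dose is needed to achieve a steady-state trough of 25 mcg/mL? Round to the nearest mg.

10556 mg

τ/t½ = 37/23 ≈ 1.6087, so f = (1/2)^(37/23) ≈ 0.327895.
Cmin,ss = (D/Vd)·f/(1−f), so D = Cmin,ss·Vd·(1−f)/f.
D = 25 × 206 × (1−f)/f ≈ 25 × 206 × 2.04976 ≈ 10556.26 mg.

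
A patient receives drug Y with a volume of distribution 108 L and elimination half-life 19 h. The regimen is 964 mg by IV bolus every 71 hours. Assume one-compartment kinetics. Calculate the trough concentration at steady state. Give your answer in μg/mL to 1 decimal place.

Over one 71-h interval, 71/19 ≈ 3.7368 half-lives elapse, leaving f ≈ 0.0750 of each dose.
Accumulation ratio R = 1/(1 − f) ≈ 1/0.9250 ≈ 1.0811.
Each bolus raises the concentration by D/Vd = 964/108 ≈ 8.926 μg/mL.
Steady-state peak Cmax,ss = C₀·R ≈ 8.926 × 1.0811 ≈ 9.650 μg/mL.
One interval later, Cmin,ss = Cmax,ss·e^(−kτ) ≈ 9.650 × 0.0750 ≈ 0.724 μg/mL.

0.7 μg/mL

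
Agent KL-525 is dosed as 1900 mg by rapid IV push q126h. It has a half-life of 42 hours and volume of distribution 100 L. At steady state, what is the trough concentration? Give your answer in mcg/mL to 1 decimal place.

2.7 mcg/mL

The dosing interval is 3 half-lives, so f = 2^(−3) = 0.125.
Accumulation ratio R = 1/(1 − f) = 1/0.875 = 8/7.
Single-dose peak C₀ = D/Vd = 1900/100 = 19 mcg/mL.
Steady-state peak Cmax,ss = C₀·R = 19 × 8/7 ≈ 21.714 mcg/mL.
Steady-state trough Cmin,ss = Cmax,ss·f ≈ 21.714 × 0.125 ≈ 2.714 mcg/mL.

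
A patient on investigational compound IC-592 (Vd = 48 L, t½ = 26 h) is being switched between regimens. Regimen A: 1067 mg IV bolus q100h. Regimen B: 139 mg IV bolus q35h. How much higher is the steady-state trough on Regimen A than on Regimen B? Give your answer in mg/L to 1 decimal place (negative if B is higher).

-0.2 mg/L

Regimen A: f = (1/2)^(100/26) ≈ 0.0695; Cmin,ss = (1067/48)·f/(1−f) ≈ 1.660 mg/L.
Regimen B: f = (1/2)^(35/26) ≈ 0.3933; Cmin,ss = (139/48)·f/(1−f) ≈ 1.877 mg/L.
Difference ≈ 1.660 − 1.877 ≈ -0.217 mg/L.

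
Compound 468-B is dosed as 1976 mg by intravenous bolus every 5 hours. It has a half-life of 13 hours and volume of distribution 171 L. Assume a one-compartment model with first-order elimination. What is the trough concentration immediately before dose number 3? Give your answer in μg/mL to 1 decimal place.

15.6 μg/mL

f = (1/2)^(τ/t½) = (1/2)^(5/13) ≈ 0.7660.
C₀ = D/Vd = 1976/171 ≈ 11.556 μg/mL.
Before the 3rd dose, 2 doses have been given. Superposition: Cmin = C₀·(f + f²).
≈ 11.556 × (0.7660 + 0.5868) ≈ 11.556 × 1.3528 ≈ 15.633 μg/mL.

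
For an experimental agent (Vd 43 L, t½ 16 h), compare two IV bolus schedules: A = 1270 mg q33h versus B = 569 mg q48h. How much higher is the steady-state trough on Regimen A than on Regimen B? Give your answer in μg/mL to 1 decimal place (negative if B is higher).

7.4 μg/mL

Regimen A: f = (1/2)^(33/16) ≈ 0.2394; Cmin,ss = (1270/43)·f/(1−f) ≈ 9.296 μg/mL.
Regimen B: f = (1/2)^(48/16) ≈ 0.1250; Cmin,ss = (569/43)·f/(1−f) ≈ 1.890 μg/mL.
Difference ≈ 9.296 − 1.890 ≈ 7.406 μg/mL.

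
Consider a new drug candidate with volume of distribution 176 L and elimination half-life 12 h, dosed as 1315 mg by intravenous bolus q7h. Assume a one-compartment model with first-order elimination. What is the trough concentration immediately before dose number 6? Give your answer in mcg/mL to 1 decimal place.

f = (1/2)^(τ/t½) = (1/2)^(7/12) ≈ 0.6674.
C₀ = D/Vd = 1315/176 ≈ 7.472 mcg/mL.
Before the 6th dose, 5 doses have been given. Superposition: Cmin = C₀·(f + f² + … + f^5).
≈ 7.472 × (0.6674 + 0.4454 + 0.2973 + 0.1984 + 0.1324) ≈ 7.472 × 1.7409 ≈ 13.008 mcg/mL.

13.0 mcg/mL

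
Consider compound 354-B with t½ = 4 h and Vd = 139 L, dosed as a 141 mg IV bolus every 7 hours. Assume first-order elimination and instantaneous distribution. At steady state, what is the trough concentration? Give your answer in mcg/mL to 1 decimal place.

0.4 mcg/mL

k = ln2/t½ = ln2/4 ≈ 0.173287 h⁻¹; fraction remaining f = e^(−kτ) = e^(−0.173287×7) ≈ 0.2973.
Single-dose peak C₀ = D/Vd = 141/139 ≈ 1.014 mcg/mL.
Steady-state trough Cmin,ss = C₀·f/(1−f) ≈ 1.014 × 0.2973/0.7027 ≈ 0.429 mcg/mL.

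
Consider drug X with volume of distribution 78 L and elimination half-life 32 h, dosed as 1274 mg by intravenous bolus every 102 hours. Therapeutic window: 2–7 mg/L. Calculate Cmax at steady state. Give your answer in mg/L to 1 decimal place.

18.3 mg/L

k = ln2/t½ = ln2/32 ≈ 0.021661 h⁻¹; fraction remaining f = e^(−kτ) = e^(−0.021661×102) ≈ 0.1098.
At steady state, accumulation factor R = 1/(1 − e^(−kτ)) ≈ 1.1233.
Single-dose peak C₀ = D/Vd = 1274/78 ≈ 16.333 mg/L.
Steady-state peak Cmax,ss = C₀·R ≈ 16.333 × 1.1233 ≈ 18.347 mg/L.
Peak 18.3 mg/L vs MTC 7 mg/L: exceeds toxic threshold.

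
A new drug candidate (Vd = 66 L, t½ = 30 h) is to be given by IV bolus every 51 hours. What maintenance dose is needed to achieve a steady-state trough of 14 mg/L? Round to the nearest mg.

τ/t½ = 51/30 ≈ 1.7, so f = (1/2)^(51/30) ≈ 0.307786.
Cmin,ss = (D/Vd)·f/(1−f), so D = Cmin,ss·Vd·(1−f)/f.
D = 14 × 66 × (1−f)/f ≈ 14 × 66 × 2.24901 ≈ 2078.09 mg.

2078 mg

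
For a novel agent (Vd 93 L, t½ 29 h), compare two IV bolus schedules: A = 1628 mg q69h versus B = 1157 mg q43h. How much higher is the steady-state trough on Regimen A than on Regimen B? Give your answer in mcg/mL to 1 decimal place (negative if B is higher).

-2.8 mcg/mL

Regimen A: f = (1/2)^(69/29) ≈ 0.1922; Cmin,ss = (1628/93)·f/(1−f) ≈ 4.165 mcg/mL.
Regimen B: f = (1/2)^(43/29) ≈ 0.3578; Cmin,ss = (1157/93)·f/(1−f) ≈ 6.931 mcg/mL.
Difference ≈ 4.165 − 6.931 ≈ -2.766 mcg/mL.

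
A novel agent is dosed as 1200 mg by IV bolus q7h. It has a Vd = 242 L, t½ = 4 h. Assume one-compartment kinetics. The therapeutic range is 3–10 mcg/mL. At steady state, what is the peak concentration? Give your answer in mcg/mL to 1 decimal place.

7.1 mcg/mL

τ/t½ = 7/4 ≈ 1.75, so fraction remaining f = (1/2)^(7/4) ≈ 0.2973.
At steady state, accumulation factor R = 1/(1 − e^(−kτ)) ≈ 1.4231.
Each bolus raises the concentration by D/Vd = 1200/242 ≈ 4.959 mcg/mL.
Cmax,ss = C₀/(1 − f) ≈ 4.959/0.7027 ≈ 7.057 mcg/mL.
Peak 7.1 mcg/mL vs MTC 10 mcg/mL: below toxic threshold.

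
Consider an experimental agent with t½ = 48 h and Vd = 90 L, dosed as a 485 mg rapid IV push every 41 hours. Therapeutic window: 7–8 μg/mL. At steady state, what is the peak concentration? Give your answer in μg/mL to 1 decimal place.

12.1 μg/mL

k = ln2/t½ = ln2/48 ≈ 0.014441 h⁻¹; fraction remaining f = e^(−kτ) = e^(−0.014441×41) ≈ 0.5532.
Accumulation ratio R = 1/(1 − f) ≈ 1/0.4468 ≈ 2.2381.
Single-dose peak C₀ = D/Vd = 485/90 ≈ 5.389 μg/mL.
Cmax,ss = C₀/(1 − f) ≈ 5.389/0.4468 ≈ 12.061 μg/mL.
Peak 12.1 μg/mL vs MTC 8 μg/mL: exceeds toxic threshold.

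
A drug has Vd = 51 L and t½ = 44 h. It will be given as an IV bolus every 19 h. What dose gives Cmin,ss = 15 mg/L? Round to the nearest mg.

τ/t½ = 19/44 ≈ 0.43182, so f = (1/2)^(19/44) ≈ 0.741327.
Cmin,ss = (D/Vd)·f/(1−f), so D = Cmin,ss·Vd·(1−f)/f.
D = 15 × 51 × (1−f)/f ≈ 15 × 51 × 0.34893 ≈ 266.93 mg.

267 mg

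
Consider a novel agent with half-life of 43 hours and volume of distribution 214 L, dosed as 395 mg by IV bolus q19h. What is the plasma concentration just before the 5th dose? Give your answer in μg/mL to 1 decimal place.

3.6 μg/mL

f = (1/2)^(τ/t½) = (1/2)^(19/43) ≈ 0.7362.
C₀ = D/Vd = 395/214 ≈ 1.846 μg/mL.
Before the 5th dose, 4 doses have been given. Superposition: Cmin = C₀·(f + f² + … + f^4).
≈ 1.846 × (0.7362 + 0.5420 + 0.3990 + 0.2938) ≈ 1.846 × 1.9710 ≈ 3.638 μg/mL.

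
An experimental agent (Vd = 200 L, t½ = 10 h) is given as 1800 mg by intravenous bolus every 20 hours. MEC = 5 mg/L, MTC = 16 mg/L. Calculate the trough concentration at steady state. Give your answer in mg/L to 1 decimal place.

τ = 20 h = 2 half-lives, so f = (1/2)^2 = 0.25.
Accumulation ratio R = 1/(1 − f) = 1/0.75 = 4/3.
Single-dose peak C₀ = D/Vd = 1800/200 = 9 mg/L.
Steady-state peak Cmax,ss = C₀·R = 9 × 4/3 ≈ 12.000 mg/L.
Steady-state trough Cmin,ss = Cmax,ss·f ≈ 12.000 × 0.25 ≈ 3.000 mg/L.
Trough 3.0 mg/L vs MEC 5 mg/L: subtherapeutic.

3.0 mg/L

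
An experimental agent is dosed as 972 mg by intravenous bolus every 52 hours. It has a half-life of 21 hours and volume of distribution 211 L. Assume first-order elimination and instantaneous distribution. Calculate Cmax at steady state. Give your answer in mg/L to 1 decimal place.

5.6 mg/L

k = ln2/t½ = ln2/21 ≈ 0.033007 h⁻¹; fraction remaining f = e^(−kτ) = e^(−0.033007×52) ≈ 0.1797.
Accumulation ratio R = 1/(1 − f) ≈ 1/0.8203 ≈ 1.2191.
Each bolus raises the concentration by D/Vd = 972/211 ≈ 4.607 mg/L.
Cmax,ss = C₀/(1 − f) ≈ 4.607/0.8203 ≈ 5.616 mg/L.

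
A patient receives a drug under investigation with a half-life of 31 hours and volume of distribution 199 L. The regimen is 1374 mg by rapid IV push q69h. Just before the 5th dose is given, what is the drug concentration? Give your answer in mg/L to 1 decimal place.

f = (1/2)^(τ/t½) = (1/2)^(69/31) ≈ 0.2138.
C₀ = D/Vd = 1374/199 ≈ 6.905 mg/L.
Before the 5th dose, 4 doses have been given. Superposition: Cmin = C₀·(f + f² + … + f^4).
≈ 6.905 × (0.2138 + 0.0457 + 0.0098 + 0.0021) ≈ 6.905 × 0.2714 ≈ 1.874 mg/L.

1.9 mg/L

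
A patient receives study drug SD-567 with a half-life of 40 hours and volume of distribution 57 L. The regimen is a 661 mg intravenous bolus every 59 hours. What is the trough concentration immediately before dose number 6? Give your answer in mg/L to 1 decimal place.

f = (1/2)^(τ/t½) = (1/2)^(59/40) ≈ 0.3597.
C₀ = D/Vd = 661/57 ≈ 11.596 mg/L.
Before the 6th dose, 5 doses have been given. Superposition: Cmin = C₀·(f + f² + … + f^5).
≈ 11.596 × (0.3597 + 0.1294 + 0.0465 + 0.0167 + 0.0060) ≈ 11.596 × 0.5583 ≈ 6.474 mg/L.

6.5 mg/L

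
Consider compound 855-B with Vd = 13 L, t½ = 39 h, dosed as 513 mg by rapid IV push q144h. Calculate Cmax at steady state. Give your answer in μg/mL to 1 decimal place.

42.8 μg/mL

Over one 144-h interval, 144/39 ≈ 3.6923 half-lives elapse, leaving f ≈ 0.0774 of each dose.
At steady state, accumulation factor R = 1/(1 − e^(−kτ)) ≈ 1.0839.
Each bolus raises the concentration by D/Vd = 513/13 ≈ 39.462 μg/mL.
Cmax,ss = C₀/(1 − f) ≈ 39.462/0.9226 ≈ 42.773 μg/mL.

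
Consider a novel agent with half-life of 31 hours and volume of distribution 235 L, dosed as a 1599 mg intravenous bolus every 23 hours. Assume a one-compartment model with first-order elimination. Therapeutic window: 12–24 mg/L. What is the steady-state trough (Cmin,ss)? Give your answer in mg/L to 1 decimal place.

k = ln2/t½ = ln2/31 ≈ 0.022360 h⁻¹; fraction remaining f = e^(−kτ) = e^(−0.022360×23) ≈ 0.5979.
Each bolus raises the concentration by D/Vd = 1599/235 ≈ 6.804 mg/L.
Steady-state trough Cmin,ss = C₀·f/(1−f) ≈ 6.804 × 0.5979/0.4021 ≈ 10.117 mg/L.
Trough 10.1 mg/L vs MEC 12 mg/L: subtherapeutic.

10.1 mg/L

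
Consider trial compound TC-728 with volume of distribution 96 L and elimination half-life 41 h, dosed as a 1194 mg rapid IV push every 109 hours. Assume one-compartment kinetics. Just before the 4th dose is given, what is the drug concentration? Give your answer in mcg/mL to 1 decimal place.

f = (1/2)^(τ/t½) = (1/2)^(109/41) ≈ 0.1584.
C₀ = D/Vd = 1194/96 ≈ 12.438 mcg/mL.
Before the 4th dose, 3 doses have been given. Superposition: Cmin = C₀·(f + f² + … + f^3).
≈ 12.438 × (0.1584 + 0.0251 + 0.0040) ≈ 12.438 × 0.1875 ≈ 2.332 mcg/mL.

2.3 mcg/mL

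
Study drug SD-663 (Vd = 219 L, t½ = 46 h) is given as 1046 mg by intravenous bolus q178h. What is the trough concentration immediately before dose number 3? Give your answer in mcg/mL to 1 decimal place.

f = (1/2)^(τ/t½) = (1/2)^(178/46) ≈ 0.0684.
C₀ = D/Vd = 1046/219 ≈ 4.776 mcg/mL.
Before the 3rd dose, 2 doses have been given. Superposition: Cmin = C₀·(f + f²).
≈ 4.776 × (0.0684 + 0.0047) ≈ 4.776 × 0.0731 ≈ 0.349 mcg/mL.

0.3 mcg/mL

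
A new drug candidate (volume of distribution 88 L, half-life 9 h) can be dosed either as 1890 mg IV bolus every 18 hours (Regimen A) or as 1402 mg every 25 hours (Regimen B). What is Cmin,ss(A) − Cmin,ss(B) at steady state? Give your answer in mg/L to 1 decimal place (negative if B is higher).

4.4 mg/L

Regimen A: f = (1/2)^(18/9) ≈ 0.2500; Cmin,ss = (1890/88)·f/(1−f) ≈ 7.159 mg/L.
Regimen B: f = (1/2)^(25/9) ≈ 0.1458; Cmin,ss = (1402/88)·f/(1−f) ≈ 2.719 mg/L.
Difference ≈ 7.159 − 2.719 ≈ 4.440 mg/L.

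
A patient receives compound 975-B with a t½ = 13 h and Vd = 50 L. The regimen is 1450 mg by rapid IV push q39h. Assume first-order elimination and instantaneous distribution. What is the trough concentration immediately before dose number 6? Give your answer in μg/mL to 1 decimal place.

f = (1/2)^(τ/t½) = (1/2)^(39/13) ≈ 0.1250.
C₀ = D/Vd = 1450/50 ≈ 29.000 μg/mL.
Before the 6th dose, 5 doses have been given. Superposition: Cmin = C₀·(f + f² + … + f^5).
≈ 29.000 × (0.1250 + 0.0156 + 0.0020 + 0.0002 + 0.0000) ≈ 29.000 × 0.1428 ≈ 4.141 μg/mL.

4.1 μg/mL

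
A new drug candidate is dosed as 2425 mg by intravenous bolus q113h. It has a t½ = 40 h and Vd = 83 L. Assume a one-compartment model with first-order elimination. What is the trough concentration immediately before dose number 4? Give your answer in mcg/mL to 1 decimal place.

f = (1/2)^(τ/t½) = (1/2)^(113/40) ≈ 0.1411.
C₀ = D/Vd = 2425/83 ≈ 29.217 mcg/mL.
Before the 4th dose, 3 doses have been given. Superposition: Cmin = C₀·(f + f² + … + f^3).
≈ 29.217 × (0.1411 + 0.0199 + 0.0028) ≈ 29.217 × 0.1638 ≈ 4.786 mcg/mL.

4.8 mcg/mL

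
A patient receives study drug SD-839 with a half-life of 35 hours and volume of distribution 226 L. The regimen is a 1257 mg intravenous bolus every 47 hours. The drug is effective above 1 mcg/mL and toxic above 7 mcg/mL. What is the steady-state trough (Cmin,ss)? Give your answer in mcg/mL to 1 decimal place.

3.6 mcg/mL

τ/t½ = 47/35 ≈ 1.3429, so fraction remaining f = (1/2)^(47/35) ≈ 0.3942.
Accumulation ratio R = 1/(1 − f) ≈ 1/0.6058 ≈ 1.6507.
Single-dose peak C₀ = D/Vd = 1257/226 ≈ 5.562 mcg/mL.
Steady-state peak Cmax,ss = C₀·R ≈ 5.562 × 1.6507 ≈ 9.181 mcg/mL.
One interval later, Cmin,ss = Cmax,ss·e^(−kτ) ≈ 9.181 × 0.3942 ≈ 3.619 mcg/mL.
Trough 3.6 mcg/mL vs MEC 1 mcg/mL: adequate.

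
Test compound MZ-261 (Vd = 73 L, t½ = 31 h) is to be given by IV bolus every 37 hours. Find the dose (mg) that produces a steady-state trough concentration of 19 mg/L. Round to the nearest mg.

τ/t½ = 37/31 ≈ 1.1935, so f = (1/2)^(37/31) ≈ 0.437226.
Cmin,ss = (D/Vd)·f/(1−f), so D = Cmin,ss·Vd·(1−f)/f.
D = 19 × 73 × (1−f)/f ≈ 19 × 73 × 1.28715 ≈ 1785.28 mg.

1785 mg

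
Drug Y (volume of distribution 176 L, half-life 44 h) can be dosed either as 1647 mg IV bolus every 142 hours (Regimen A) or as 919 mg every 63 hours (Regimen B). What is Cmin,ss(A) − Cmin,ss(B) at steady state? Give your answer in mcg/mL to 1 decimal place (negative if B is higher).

-2.0 mcg/mL

Regimen A: f = (1/2)^(142/44) ≈ 0.1068; Cmin,ss = (1647/176)·f/(1−f) ≈ 1.119 mcg/mL.
Regimen B: f = (1/2)^(63/44) ≈ 0.3707; Cmin,ss = (919/176)·f/(1−f) ≈ 3.076 mcg/mL.
Difference ≈ 1.119 − 3.076 ≈ -1.957 mcg/mL.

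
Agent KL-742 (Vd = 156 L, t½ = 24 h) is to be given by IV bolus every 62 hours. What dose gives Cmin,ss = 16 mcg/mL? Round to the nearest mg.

12463 mg

τ/t½ = 62/24 ≈ 2.5833, so f = (1/2)^(62/24) ≈ 0.166855.
Cmin,ss = (D/Vd)·f/(1−f), so D = Cmin,ss·Vd·(1−f)/f.
D = 16 × 156 × (1−f)/f ≈ 16 × 156 × 4.99323 ≈ 12463.10 mg.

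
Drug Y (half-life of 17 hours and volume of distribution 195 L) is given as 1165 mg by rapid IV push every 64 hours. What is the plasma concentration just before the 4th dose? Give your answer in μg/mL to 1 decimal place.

0.5 μg/mL

f = (1/2)^(τ/t½) = (1/2)^(64/17) ≈ 0.0736.
C₀ = D/Vd = 1165/195 ≈ 5.974 μg/mL.
Before the 4th dose, 3 doses have been given. Superposition: Cmin = C₀·(f + f² + … + f^3).
≈ 5.974 × (0.0736 + 0.0054 + 0.0004) ≈ 5.974 × 0.0794 ≈ 0.474 μg/mL.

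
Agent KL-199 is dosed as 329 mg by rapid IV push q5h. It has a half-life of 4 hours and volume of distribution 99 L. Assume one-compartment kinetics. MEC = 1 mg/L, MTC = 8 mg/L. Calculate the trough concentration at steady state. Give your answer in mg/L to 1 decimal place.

2.4 mg/L

Over one 5-h interval, 5/4 ≈ 1.25 half-lives elapse, leaving f ≈ 0.4204 of each dose.
Single-dose peak C₀ = D/Vd = 329/99 ≈ 3.323 mg/L.
Steady-state trough Cmin,ss = C₀·f/(1−f) ≈ 3.323 × 0.4204/0.5796 ≈ 2.410 mg/L.
Trough 2.4 mg/L vs MEC 1 mg/L: adequate.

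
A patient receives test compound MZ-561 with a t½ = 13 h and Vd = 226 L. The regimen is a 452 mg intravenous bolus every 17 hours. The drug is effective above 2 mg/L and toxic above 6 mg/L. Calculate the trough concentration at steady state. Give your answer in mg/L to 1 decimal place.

1.4 mg/L

Over one 17-h interval, 17/13 ≈ 1.3077 half-lives elapse, leaving f ≈ 0.4040 of each dose.
Single-dose peak C₀ = D/Vd = 452/226 ≈ 2.000 mg/L.
Steady-state trough Cmin,ss = C₀·f/(1−f) ≈ 2.000 × 0.4040/0.5960 ≈ 1.356 mg/L.
Trough 1.4 mg/L vs MEC 2 mg/L: subtherapeutic.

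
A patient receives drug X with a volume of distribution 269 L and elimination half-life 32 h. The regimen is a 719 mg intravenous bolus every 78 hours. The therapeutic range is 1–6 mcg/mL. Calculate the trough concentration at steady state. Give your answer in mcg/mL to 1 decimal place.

0.6 mcg/mL

k = ln2/t½ = ln2/32 ≈ 0.021661 h⁻¹; fraction remaining f = e^(−kτ) = e^(−0.021661×78) ≈ 0.1846.
Single-dose peak C₀ = D/Vd = 719/269 ≈ 2.673 mcg/mL.
Steady-state trough Cmin,ss = C₀·f/(1−f) ≈ 2.673 × 0.1846/0.8154 ≈ 0.605 mcg/mL.
Trough 0.6 mcg/mL vs MEC 1 mcg/mL: subtherapeutic.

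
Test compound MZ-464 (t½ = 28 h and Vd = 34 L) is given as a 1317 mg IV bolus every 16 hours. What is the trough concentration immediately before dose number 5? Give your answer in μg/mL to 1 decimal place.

63.4 μg/mL

f = (1/2)^(τ/t½) = (1/2)^(16/28) ≈ 0.6730.
C₀ = D/Vd = 1317/34 ≈ 38.735 μg/mL.
Before the 5th dose, 4 doses have been given. Superposition: Cmin = C₀·(f + f² + … + f^4).
≈ 38.735 × (0.6730 + 0.4529 + 0.3048 + 0.2051) ≈ 38.735 × 1.6358 ≈ 63.363 μg/mL.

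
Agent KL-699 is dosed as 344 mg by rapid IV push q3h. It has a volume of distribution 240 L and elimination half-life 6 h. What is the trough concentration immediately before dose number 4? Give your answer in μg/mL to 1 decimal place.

f = (1/2)^(τ/t½) = (1/2)^(3/6) ≈ 0.7071.
C₀ = D/Vd = 344/240 ≈ 1.433 μg/mL.
Before the 4th dose, 3 doses have been given. Superposition: Cmin = C₀·(f + f² + … + f^3).
≈ 1.433 × (0.7071 + 0.5000 + 0.3535) ≈ 1.433 × 1.5606 ≈ 2.236 μg/mL.

2.2 μg/mL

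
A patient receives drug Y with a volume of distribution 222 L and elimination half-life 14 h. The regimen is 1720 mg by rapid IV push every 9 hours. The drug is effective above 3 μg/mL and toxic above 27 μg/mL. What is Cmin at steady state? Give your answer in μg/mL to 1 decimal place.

13.8 μg/mL

Over one 9-h interval, 9/14 ≈ 0.64286 half-lives elapse, leaving f ≈ 0.6404 of each dose.
Single-dose peak C₀ = D/Vd = 1720/222 ≈ 7.748 μg/mL.
Steady-state trough Cmin,ss = C₀·f/(1−f) ≈ 7.748 × 0.6404/0.3596 ≈ 13.798 μg/mL.
Trough 13.8 μg/mL vs MEC 3 μg/mL: adequate.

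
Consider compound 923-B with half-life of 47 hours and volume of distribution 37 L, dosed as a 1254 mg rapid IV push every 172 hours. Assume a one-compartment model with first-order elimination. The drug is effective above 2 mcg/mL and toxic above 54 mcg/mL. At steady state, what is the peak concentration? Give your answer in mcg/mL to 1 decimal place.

Over one 172-h interval, 172/47 ≈ 3.6596 half-lives elapse, leaving f ≈ 0.0791 of each dose.
At steady state, accumulation factor R = 1/(1 − e^(−kτ)) ≈ 1.0859.
Each bolus raises the concentration by D/Vd = 1254/37 ≈ 33.892 mcg/mL.
Steady-state peak Cmax,ss = C₀·R ≈ 33.892 × 1.0859 ≈ 36.803 mcg/mL.
Peak 36.8 mcg/mL vs MTC 54 mcg/mL: below toxic threshold.

36.8 mcg/mL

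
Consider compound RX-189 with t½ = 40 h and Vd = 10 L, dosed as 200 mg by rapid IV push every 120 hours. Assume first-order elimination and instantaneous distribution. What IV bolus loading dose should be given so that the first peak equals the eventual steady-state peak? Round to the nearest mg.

f = (1/2)^(120/40) ≈ 0.125000; accumulation ratio R = 1/(1−f) ≈ 1.14286.
Loading dose to hit Cmax,ss on first dose: D_load = D_maint·R ≈ 200 × 1.14286 ≈ 228.57 mg.

229 mg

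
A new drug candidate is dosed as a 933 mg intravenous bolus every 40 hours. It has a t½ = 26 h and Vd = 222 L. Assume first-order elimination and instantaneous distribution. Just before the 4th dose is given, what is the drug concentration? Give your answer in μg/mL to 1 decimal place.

2.1 μg/mL

f = (1/2)^(τ/t½) = (1/2)^(40/26) ≈ 0.3443.
C₀ = D/Vd = 933/222 ≈ 4.203 μg/mL.
Before the 4th dose, 3 doses have been given. Superposition: Cmin = C₀·(f + f² + … + f^3).
≈ 4.203 × (0.3443 + 0.1185 + 0.0408) ≈ 4.203 × 0.5036 ≈ 2.117 μg/mL.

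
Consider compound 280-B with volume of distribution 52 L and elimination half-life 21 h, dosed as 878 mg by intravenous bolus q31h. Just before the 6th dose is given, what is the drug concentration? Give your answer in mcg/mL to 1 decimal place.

f = (1/2)^(τ/t½) = (1/2)^(31/21) ≈ 0.3594.
C₀ = D/Vd = 878/52 ≈ 16.885 mcg/mL.
Before the 6th dose, 5 doses have been given. Superposition: Cmin = C₀·(f + f² + … + f^5).
≈ 16.885 × (0.3594 + 0.1292 + 0.0464 + 0.0167 + 0.0060) ≈ 16.885 × 0.5577 ≈ 9.417 mcg/mL.

9.4 mcg/mL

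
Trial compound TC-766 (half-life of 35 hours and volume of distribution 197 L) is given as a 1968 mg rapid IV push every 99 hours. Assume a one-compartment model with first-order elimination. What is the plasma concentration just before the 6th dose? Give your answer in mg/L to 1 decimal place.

1.6 mg/L

f = (1/2)^(τ/t½) = (1/2)^(99/35) ≈ 0.1408.
C₀ = D/Vd = 1968/197 ≈ 9.990 mg/L.
Before the 6th dose, 5 doses have been given. Superposition: Cmin = C₀·(f + f² + … + f^5).
≈ 9.990 × (0.1408 + 0.0198 + 0.0028 + 0.0004 + 0.0001) ≈ 9.990 × 0.1639 ≈ 1.637 mg/L.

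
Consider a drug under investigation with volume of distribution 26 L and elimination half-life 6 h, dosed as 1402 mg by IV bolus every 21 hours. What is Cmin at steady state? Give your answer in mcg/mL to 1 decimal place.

5.2 mcg/mL

τ/t½ = 21/6 ≈ 3.5, so fraction remaining f = (1/2)^(21/6) ≈ 0.0884.
At steady state, accumulation factor R = 1/(1 − e^(−kτ)) ≈ 1.0970.
Each bolus raises the concentration by D/Vd = 1402/26 ≈ 53.923 mcg/mL.
Cmax,ss = C₀/(1 − f) ≈ 53.923/0.9116 ≈ 59.152 mcg/mL.
One interval later, Cmin,ss = Cmax,ss·e^(−kτ) ≈ 59.152 × 0.0884 ≈ 5.229 mcg/mL.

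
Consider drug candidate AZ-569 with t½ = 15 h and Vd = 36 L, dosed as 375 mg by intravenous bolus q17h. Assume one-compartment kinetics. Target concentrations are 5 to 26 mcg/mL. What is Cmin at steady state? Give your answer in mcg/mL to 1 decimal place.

Over one 17-h interval, 17/15 ≈ 1.1333 half-lives elapse, leaving f ≈ 0.4559 of each dose.
Accumulation ratio R = 1/(1 − f) ≈ 1/0.5441 ≈ 1.8379.
Single-dose peak C₀ = D/Vd = 375/36 ≈ 10.417 mcg/mL.
Steady-state peak Cmax,ss = C₀·R ≈ 10.417 × 1.8379 ≈ 19.145 mcg/mL.
One interval later, Cmin,ss = Cmax,ss·e^(−kτ) ≈ 19.145 × 0.4559 ≈ 8.728 mcg/mL.
Trough 8.7 mcg/mL vs MEC 5 mcg/mL: adequate.

8.7 mcg/mL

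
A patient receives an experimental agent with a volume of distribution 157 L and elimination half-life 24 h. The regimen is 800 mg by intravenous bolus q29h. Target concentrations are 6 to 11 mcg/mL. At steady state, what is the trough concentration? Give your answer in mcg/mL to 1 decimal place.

3.9 mcg/mL

k = ln2/t½ = ln2/24 ≈ 0.028881 h⁻¹; fraction remaining f = e^(−kτ) = e^(−0.028881×29) ≈ 0.4328.
Each bolus raises the concentration by D/Vd = 800/157 ≈ 5.096 mcg/mL.
Steady-state trough Cmin,ss = C₀·f/(1−f) ≈ 5.096 × 0.4328/0.5672 ≈ 3.888 mcg/mL.
Trough 3.9 mcg/mL vs MEC 6 mcg/mL: subtherapeutic.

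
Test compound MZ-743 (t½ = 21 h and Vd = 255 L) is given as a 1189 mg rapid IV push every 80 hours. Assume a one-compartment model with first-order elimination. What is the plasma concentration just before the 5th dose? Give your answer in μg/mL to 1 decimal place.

f = (1/2)^(τ/t½) = (1/2)^(80/21) ≈ 0.0713.
C₀ = D/Vd = 1189/255 ≈ 4.663 μg/mL.
Before the 5th dose, 4 doses have been given. Superposition: Cmin = C₀·(f + f² + … + f^4).
≈ 4.663 × (0.0713 + 0.0051 + 0.0004 + 0.0000) ≈ 4.663 × 0.0768 ≈ 0.358 μg/mL.

0.4 μg/mL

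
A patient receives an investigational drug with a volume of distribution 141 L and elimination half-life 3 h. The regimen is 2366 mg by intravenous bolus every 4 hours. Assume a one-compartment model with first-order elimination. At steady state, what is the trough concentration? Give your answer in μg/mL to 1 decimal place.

11.0 μg/mL

Over one 4-h interval, 4/3 ≈ 1.3333 half-lives elapse, leaving f ≈ 0.3969 of each dose.
At steady state, accumulation factor R = 1/(1 − e^(−kτ)) ≈ 1.6581.
Single-dose peak C₀ = D/Vd = 2366/141 ≈ 16.780 μg/mL.
Steady-state peak Cmax,ss = C₀·R ≈ 16.780 × 1.6581 ≈ 27.823 μg/mL.
Steady-state trough Cmin,ss = Cmax,ss·f ≈ 27.823 × 0.3969 ≈ 11.043 μg/mL.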